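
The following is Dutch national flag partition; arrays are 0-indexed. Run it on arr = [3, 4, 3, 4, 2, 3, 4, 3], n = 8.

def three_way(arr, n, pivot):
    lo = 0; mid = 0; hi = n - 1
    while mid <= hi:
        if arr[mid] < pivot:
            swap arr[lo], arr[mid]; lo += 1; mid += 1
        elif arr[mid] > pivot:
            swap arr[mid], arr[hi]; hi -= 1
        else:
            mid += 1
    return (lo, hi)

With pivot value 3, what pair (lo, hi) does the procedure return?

lo=0 mid=0 hi=7
3=3: mid=1
4>3: swap(1,7), hi=6 ⇒ [3, 3, 3, 4, 2, 3, 4, 4]
3=3: mid=2
3=3: mid=3
4>3: swap(3,6), hi=5 ⇒ [3, 3, 3, 4, 2, 3, 4, 4]
4>3: swap(3,5), hi=4 ⇒ [3, 3, 3, 3, 2, 4, 4, 4]
3=3: mid=4
2<3: swap(0,4), lo=1 mid=5 ⇒ [2, 3, 3, 3, 3, 4, 4, 4]
done. lo=1 hi=4; arr=[2, 3, 3, 3, 3, 4, 4, 4]

(1, 4)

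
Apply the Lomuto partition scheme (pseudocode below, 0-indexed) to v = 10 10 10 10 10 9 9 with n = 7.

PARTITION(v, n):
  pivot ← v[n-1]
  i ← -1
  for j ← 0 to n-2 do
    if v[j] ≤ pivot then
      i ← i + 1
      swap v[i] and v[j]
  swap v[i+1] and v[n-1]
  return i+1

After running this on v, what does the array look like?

pivot = v[6] = 9; i = -1
j=0: v[0]=10 > 9 → no swap
j=1: v[1]=10 > 9 → no swap
j=2: v[2]=10 > 9 → no swap
j=3: v[3]=10 > 9 → no swap
j=4: v[4]=10 > 9 → no swap
j=5: v[5]=9 ≤ 9 → i=0, swap v[0],v[5] → 9 10 10 10 10 10 9
final swap v[1],v[6] → 9 9 10 10 10 10 10; return 1

9 9 10 10 10 10 10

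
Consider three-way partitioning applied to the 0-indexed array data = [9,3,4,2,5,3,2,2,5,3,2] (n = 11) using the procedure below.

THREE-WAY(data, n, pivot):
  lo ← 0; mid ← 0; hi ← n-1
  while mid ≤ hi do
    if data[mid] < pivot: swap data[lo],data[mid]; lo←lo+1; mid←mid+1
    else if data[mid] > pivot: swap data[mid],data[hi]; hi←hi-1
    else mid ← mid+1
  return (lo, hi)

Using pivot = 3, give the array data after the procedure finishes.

pivot = 3; lo=0, mid=0, hi=10
data[mid]=9>3: swap data[0],data[10]; hi=9 → [2,3,4,2,5,3,2,2,5,3,9]
data[mid]=2<3: swap data[0],data[0]; lo=1,mid=1 → [2,3,4,2,5,3,2,2,5,3,9]
data[mid]=3=3: mid=2
data[mid]=4>3: swap data[2],data[9]; hi=8 → [2,3,3,2,5,3,2,2,5,4,9]
data[mid]=3=3: mid=3
data[mid]=2<3: swap data[1],data[3]; lo=2,mid=4 → [2,2,3,3,5,3,2,2,5,4,9]
data[mid]=5>3: swap data[4],data[8]; hi=7 → [2,2,3,3,5,3,2,2,5,4,9]
data[mid]=5>3: swap data[4],data[7]; hi=6 → [2,2,3,3,2,3,2,5,5,4,9]
data[mid]=2<3: swap data[2],data[4]; lo=3,mid=5 → [2,2,2,3,3,3,2,5,5,4,9]
data[mid]=3=3: mid=6
data[mid]=2<3: swap data[3],data[6]; lo=4,mid=7 → [2,2,2,2,3,3,3,5,5,4,9]
end: lo=4, hi=6; data = [2,2,2,2,3,3,3,5,5,4,9]

[2,2,2,2,3,3,3,5,5,4,9]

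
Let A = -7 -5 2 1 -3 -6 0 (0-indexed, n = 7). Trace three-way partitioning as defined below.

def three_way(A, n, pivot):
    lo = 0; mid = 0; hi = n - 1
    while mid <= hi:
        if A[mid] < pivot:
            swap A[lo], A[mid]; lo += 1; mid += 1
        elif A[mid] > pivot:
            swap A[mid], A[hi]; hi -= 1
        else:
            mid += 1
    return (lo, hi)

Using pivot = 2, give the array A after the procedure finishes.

-7 -5 1 -3 -6 0 2

lo=0 mid=0 hi=6
-7<2: swap(0,0), lo=1 mid=1 ⇒ -7 -5 2 1 -3 -6 0
-5<2: swap(1,1), lo=2 mid=2 ⇒ -7 -5 2 1 -3 -6 0
2=2: mid=3
1<2: swap(2,3), lo=3 mid=4 ⇒ -7 -5 1 2 -3 -6 0
-3<2: swap(3,4), lo=4 mid=5 ⇒ -7 -5 1 -3 2 -6 0
-6<2: swap(4,5), lo=5 mid=6 ⇒ -7 -5 1 -3 -6 2 0
0<2: swap(5,6), lo=6 mid=7 ⇒ -7 -5 1 -3 -6 0 2
done. lo=6 hi=6; A=-7 -5 1 -3 -6 0 2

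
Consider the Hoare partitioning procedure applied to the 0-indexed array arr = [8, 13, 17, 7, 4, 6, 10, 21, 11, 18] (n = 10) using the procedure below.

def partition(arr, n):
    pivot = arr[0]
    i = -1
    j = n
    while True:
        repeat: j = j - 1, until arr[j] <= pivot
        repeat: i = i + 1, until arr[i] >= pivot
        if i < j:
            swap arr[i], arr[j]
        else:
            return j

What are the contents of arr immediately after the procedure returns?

pivot=8
j stops at 5 (6), i stops at 0 (8); swap ⇒ [6, 13, 17, 7, 4, 8, 10, 21, 11, 18]
j stops at 4 (4), i stops at 1 (13); swap ⇒ [6, 4, 17, 7, 13, 8, 10, 21, 11, 18]
j stops at 3 (7), i stops at 2 (17); swap ⇒ [6, 4, 7, 17, 13, 8, 10, 21, 11, 18]
j stops at 2, i stops at 3; i≥j ⇒ return 2. arr=[6, 4, 7, 17, 13, 8, 10, 21, 11, 18]

[6, 4, 7, 17, 13, 8, 10, 21, 11, 18]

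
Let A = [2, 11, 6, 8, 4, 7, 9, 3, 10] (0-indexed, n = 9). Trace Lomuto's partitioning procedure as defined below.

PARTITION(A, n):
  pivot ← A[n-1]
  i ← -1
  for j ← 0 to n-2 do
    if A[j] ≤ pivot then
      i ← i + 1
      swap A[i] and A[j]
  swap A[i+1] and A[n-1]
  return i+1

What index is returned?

7

pivot=10, i=-1
j=0: 2≤10, i=0, swap(0,0) ⇒ [2, 11, 6, 8, 4, 7, 9, 3, 10]
j=1: 11>10, skip
j=2: 6≤10, i=1, swap(1,2) ⇒ [2, 6, 11, 8, 4, 7, 9, 3, 10]
j=3: 8≤10, i=2, swap(2,3) ⇒ [2, 6, 8, 11, 4, 7, 9, 3, 10]
j=4: 4≤10, i=3, swap(3,4) ⇒ [2, 6, 8, 4, 11, 7, 9, 3, 10]
j=5: 7≤10, i=4, swap(4,5) ⇒ [2, 6, 8, 4, 7, 11, 9, 3, 10]
j=6: 9≤10, i=5, swap(5,6) ⇒ [2, 6, 8, 4, 7, 9, 11, 3, 10]
j=7: 3≤10, i=6, swap(6,7) ⇒ [2, 6, 8, 4, 7, 9, 3, 11, 10]
swap(7,8) ⇒ [2, 6, 8, 4, 7, 9, 3, 10, 11]; return 7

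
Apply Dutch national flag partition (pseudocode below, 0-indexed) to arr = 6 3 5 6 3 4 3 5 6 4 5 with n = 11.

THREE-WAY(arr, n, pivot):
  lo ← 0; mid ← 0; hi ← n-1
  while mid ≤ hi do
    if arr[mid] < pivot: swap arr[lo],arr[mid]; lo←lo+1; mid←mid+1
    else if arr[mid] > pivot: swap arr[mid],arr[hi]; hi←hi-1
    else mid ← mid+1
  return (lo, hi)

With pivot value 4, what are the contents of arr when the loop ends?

pivot = 4; lo=0, mid=0, hi=10
arr[mid]=6>4: swap arr[0],arr[10]; hi=9 → 5 3 5 6 3 4 3 5 6 4 6
arr[mid]=5>4: swap arr[0],arr[9]; hi=8 → 4 3 5 6 3 4 3 5 6 5 6
arr[mid]=4=4: mid=1
arr[mid]=3<4: swap arr[0],arr[1]; lo=1,mid=2 → 3 4 5 6 3 4 3 5 6 5 6
arr[mid]=5>4: swap arr[2],arr[8]; hi=7 → 3 4 6 6 3 4 3 5 5 5 6
arr[mid]=6>4: swap arr[2],arr[7]; hi=6 → 3 4 5 6 3 4 3 6 5 5 6
arr[mid]=5>4: swap arr[2],arr[6]; hi=5 → 3 4 3 6 3 4 5 6 5 5 6
arr[mid]=3<4: swap arr[1],arr[2]; lo=2,mid=3 → 3 3 4 6 3 4 5 6 5 5 6
arr[mid]=6>4: swap arr[3],arr[5]; hi=4 → 3 3 4 4 3 6 5 6 5 5 6
arr[mid]=4=4: mid=4
arr[mid]=3<4: swap arr[2],arr[4]; lo=3,mid=5 → 3 3 3 4 4 6 5 6 5 5 6
end: lo=3, hi=4; arr = 3 3 3 4 4 6 5 6 5 5 6

3 3 3 4 4 6 5 6 5 5 6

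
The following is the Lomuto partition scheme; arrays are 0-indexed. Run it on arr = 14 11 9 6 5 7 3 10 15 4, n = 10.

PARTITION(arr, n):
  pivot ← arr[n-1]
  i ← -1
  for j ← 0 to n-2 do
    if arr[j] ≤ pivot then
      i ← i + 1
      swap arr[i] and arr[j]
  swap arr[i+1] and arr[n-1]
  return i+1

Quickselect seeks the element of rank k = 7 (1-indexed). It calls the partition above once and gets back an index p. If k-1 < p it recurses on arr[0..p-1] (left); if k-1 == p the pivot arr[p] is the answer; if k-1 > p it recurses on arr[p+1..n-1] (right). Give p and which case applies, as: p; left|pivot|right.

pivot=4, i=-1
j=0: 14>4, skip
j=1: 11>4, skip
j=2: 9>4, skip
j=3: 6>4, skip
j=4: 5>4, skip
j=5: 7>4, skip
j=6: 3≤4, i=0, swap(0,6) ⇒ 3 11 9 6 5 7 14 10 15 4
j=7: 10>4, skip
j=8: 15>4, skip
swap(1,9) ⇒ 3 4 9 6 5 7 14 10 15 11; return 1
p = 1; k-1 = 6 > 1 ⇒ right

1; right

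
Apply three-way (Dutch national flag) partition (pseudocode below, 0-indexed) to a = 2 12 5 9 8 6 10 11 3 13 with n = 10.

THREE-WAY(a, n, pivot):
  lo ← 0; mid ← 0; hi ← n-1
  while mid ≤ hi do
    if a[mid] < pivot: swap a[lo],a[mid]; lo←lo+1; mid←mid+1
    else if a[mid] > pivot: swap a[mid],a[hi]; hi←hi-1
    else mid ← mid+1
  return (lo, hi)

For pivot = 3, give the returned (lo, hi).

pivot = 3; lo=0, mid=0, hi=9
a[mid]=2<3: swap a[0],a[0]; lo=1,mid=1 → 2 12 5 9 8 6 10 11 3 13
a[mid]=12>3: swap a[1],a[9]; hi=8 → 2 13 5 9 8 6 10 11 3 12
a[mid]=13>3: swap a[1],a[8]; hi=7 → 2 3 5 9 8 6 10 11 13 12
a[mid]=3=3: mid=2
a[mid]=5>3: swap a[2],a[7]; hi=6 → 2 3 11 9 8 6 10 5 13 12
a[mid]=11>3: swap a[2],a[6]; hi=5 → 2 3 10 9 8 6 11 5 13 12
a[mid]=10>3: swap a[2],a[5]; hi=4 → 2 3 6 9 8 10 11 5 13 12
a[mid]=6>3: swap a[2],a[4]; hi=3 → 2 3 8 9 6 10 11 5 13 12
a[mid]=8>3: swap a[2],a[3]; hi=2 → 2 3 9 8 6 10 11 5 13 12
a[mid]=9>3: swap a[2],a[2]; hi=1 → 2 3 9 8 6 10 11 5 13 12
end: lo=1, hi=1; a = 2 3 9 8 6 10 11 5 13 12

(1, 1)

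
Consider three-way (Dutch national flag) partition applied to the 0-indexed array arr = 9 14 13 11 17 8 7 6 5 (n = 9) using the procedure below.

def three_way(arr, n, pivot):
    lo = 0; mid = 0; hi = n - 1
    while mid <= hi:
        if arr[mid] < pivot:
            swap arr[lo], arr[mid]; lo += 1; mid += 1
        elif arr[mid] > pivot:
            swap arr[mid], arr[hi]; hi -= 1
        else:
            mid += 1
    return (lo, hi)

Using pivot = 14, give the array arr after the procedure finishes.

lo=0 mid=0 hi=8
9<14: swap(0,0), lo=1 mid=1 ⇒ 9 14 13 11 17 8 7 6 5
14=14: mid=2
13<14: swap(1,2), lo=2 mid=3 ⇒ 9 13 14 11 17 8 7 6 5
11<14: swap(2,3), lo=3 mid=4 ⇒ 9 13 11 14 17 8 7 6 5
17>14: swap(4,8), hi=7 ⇒ 9 13 11 14 5 8 7 6 17
5<14: swap(3,4), lo=4 mid=5 ⇒ 9 13 11 5 14 8 7 6 17
8<14: swap(4,5), lo=5 mid=6 ⇒ 9 13 11 5 8 14 7 6 17
7<14: swap(5,6), lo=6 mid=7 ⇒ 9 13 11 5 8 7 14 6 17
6<14: swap(6,7), lo=7 mid=8 ⇒ 9 13 11 5 8 7 6 14 17
done. lo=7 hi=7; arr=9 13 11 5 8 7 6 14 17

9 13 11 5 8 7 6 14 17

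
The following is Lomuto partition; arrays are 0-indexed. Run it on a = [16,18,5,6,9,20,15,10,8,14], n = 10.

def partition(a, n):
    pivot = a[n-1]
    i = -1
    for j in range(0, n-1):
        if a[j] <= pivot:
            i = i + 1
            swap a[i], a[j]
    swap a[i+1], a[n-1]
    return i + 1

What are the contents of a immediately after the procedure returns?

[5,6,9,10,8,14,15,18,16,20]

pivot=14, i=-1
j=0: 16>14, skip
j=1: 18>14, skip
j=2: 5≤14, i=0, swap(0,2) ⇒ [5,18,16,6,9,20,15,10,8,14]
j=3: 6≤14, i=1, swap(1,3) ⇒ [5,6,16,18,9,20,15,10,8,14]
j=4: 9≤14, i=2, swap(2,4) ⇒ [5,6,9,18,16,20,15,10,8,14]
j=5: 20>14, skip
j=6: 15>14, skip
j=7: 10≤14, i=3, swap(3,7) ⇒ [5,6,9,10,16,20,15,18,8,14]
j=8: 8≤14, i=4, swap(4,8) ⇒ [5,6,9,10,8,20,15,18,16,14]
swap(5,9) ⇒ [5,6,9,10,8,14,15,18,16,20]; return 5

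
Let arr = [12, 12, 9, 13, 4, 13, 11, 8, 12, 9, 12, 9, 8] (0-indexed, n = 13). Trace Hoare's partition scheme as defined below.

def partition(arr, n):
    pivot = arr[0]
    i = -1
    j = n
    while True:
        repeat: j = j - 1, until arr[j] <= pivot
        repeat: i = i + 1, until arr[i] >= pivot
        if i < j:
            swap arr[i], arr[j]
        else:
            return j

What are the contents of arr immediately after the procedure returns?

[8, 9, 9, 12, 4, 9, 11, 8, 12, 13, 13, 12, 12]

pivot = arr[0] = 12; i = -1, j = 13
j→12 (arr[12]=8≤12), i→0 (arr[0]=12≥12); i<j, swap → [8, 12, 9, 13, 4, 13, 11, 8, 12, 9, 12, 9, 12]
j→11 (arr[11]=9≤12), i→1 (arr[1]=12≥12); i<j, swap → [8, 9, 9, 13, 4, 13, 11, 8, 12, 9, 12, 12, 12]
j→10 (arr[10]=12≤12), i→3 (arr[3]=13≥12); i<j, swap → [8, 9, 9, 12, 4, 13, 11, 8, 12, 9, 13, 12, 12]
j→9 (arr[9]=9≤12), i→5 (arr[5]=13≥12); i<j, swap → [8, 9, 9, 12, 4, 9, 11, 8, 12, 13, 13, 12, 12]
j→8, i→8; i≥j, return j=8. arr = [8, 9, 9, 12, 4, 9, 11, 8, 12, 13, 13, 12, 12]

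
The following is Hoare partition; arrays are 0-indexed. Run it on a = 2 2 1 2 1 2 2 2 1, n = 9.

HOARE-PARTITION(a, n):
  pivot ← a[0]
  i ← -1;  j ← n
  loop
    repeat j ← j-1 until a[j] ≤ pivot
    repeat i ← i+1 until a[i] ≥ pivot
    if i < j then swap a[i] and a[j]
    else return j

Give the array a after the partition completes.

1 2 1 2 1 2 2 2 2

pivot = a[0] = 2; i = -1, j = 9
j→8 (a[8]=1≤2), i→0 (a[0]=2≥2); i<j, swap → 1 2 1 2 1 2 2 2 2
j→7 (a[7]=2≤2), i→1 (a[1]=2≥2); i<j, swap → 1 2 1 2 1 2 2 2 2
j→6 (a[6]=2≤2), i→3 (a[3]=2≥2); i<j, swap → 1 2 1 2 1 2 2 2 2
j→5, i→5; i≥j, return j=5. a = 1 2 1 2 1 2 2 2 2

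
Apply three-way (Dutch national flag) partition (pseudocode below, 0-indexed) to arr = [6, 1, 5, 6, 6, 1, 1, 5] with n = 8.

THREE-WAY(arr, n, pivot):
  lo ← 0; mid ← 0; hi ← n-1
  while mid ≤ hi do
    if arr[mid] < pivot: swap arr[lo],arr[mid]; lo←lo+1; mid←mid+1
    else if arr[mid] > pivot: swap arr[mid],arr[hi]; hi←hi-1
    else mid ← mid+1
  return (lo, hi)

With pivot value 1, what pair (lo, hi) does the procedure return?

(0, 2)

pivot = 1; lo=0, mid=0, hi=7
arr[mid]=6>1: swap arr[0],arr[7]; hi=6 → [5, 1, 5, 6, 6, 1, 1, 6]
arr[mid]=5>1: swap arr[0],arr[6]; hi=5 → [1, 1, 5, 6, 6, 1, 5, 6]
arr[mid]=1=1: mid=1
arr[mid]=1=1: mid=2
arr[mid]=5>1: swap arr[2],arr[5]; hi=4 → [1, 1, 1, 6, 6, 5, 5, 6]
arr[mid]=1=1: mid=3
arr[mid]=6>1: swap arr[3],arr[4]; hi=3 → [1, 1, 1, 6, 6, 5, 5, 6]
arr[mid]=6>1: swap arr[3],arr[3]; hi=2 → [1, 1, 1, 6, 6, 5, 5, 6]
end: lo=0, hi=2; arr = [1, 1, 1, 6, 6, 5, 5, 6]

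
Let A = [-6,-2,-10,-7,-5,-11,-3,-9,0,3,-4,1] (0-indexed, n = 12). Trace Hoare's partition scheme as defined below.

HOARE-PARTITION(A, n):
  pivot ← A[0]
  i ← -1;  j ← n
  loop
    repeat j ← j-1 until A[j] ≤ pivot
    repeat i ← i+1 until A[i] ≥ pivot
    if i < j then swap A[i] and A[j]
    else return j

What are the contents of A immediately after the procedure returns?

pivot = A[0] = -6; i = -1, j = 12
j→7 (A[7]=-9≤-6), i→0 (A[0]=-6≥-6); i<j, swap → [-9,-2,-10,-7,-5,-11,-3,-6,0,3,-4,1]
j→5 (A[5]=-11≤-6), i→1 (A[1]=-2≥-6); i<j, swap → [-9,-11,-10,-7,-5,-2,-3,-6,0,3,-4,1]
j→3, i→4; i≥j, return j=3. A = [-9,-11,-10,-7,-5,-2,-3,-6,0,3,-4,1]

[-9,-11,-10,-7,-5,-2,-3,-6,0,3,-4,1]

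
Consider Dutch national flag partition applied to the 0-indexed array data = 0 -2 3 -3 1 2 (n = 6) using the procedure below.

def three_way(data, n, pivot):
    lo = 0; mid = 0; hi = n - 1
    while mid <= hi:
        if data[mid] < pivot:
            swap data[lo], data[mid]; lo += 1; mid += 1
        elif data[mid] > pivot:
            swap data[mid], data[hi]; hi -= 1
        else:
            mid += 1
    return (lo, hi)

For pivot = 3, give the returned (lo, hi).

lo=0 mid=0 hi=5
0<3: swap(0,0), lo=1 mid=1 ⇒ 0 -2 3 -3 1 2
-2<3: swap(1,1), lo=2 mid=2 ⇒ 0 -2 3 -3 1 2
3=3: mid=3
-3<3: swap(2,3), lo=3 mid=4 ⇒ 0 -2 -3 3 1 2
1<3: swap(3,4), lo=4 mid=5 ⇒ 0 -2 -3 1 3 2
2<3: swap(4,5), lo=5 mid=6 ⇒ 0 -2 -3 1 2 3
done. lo=5 hi=5; data=0 -2 -3 1 2 3

(5, 5)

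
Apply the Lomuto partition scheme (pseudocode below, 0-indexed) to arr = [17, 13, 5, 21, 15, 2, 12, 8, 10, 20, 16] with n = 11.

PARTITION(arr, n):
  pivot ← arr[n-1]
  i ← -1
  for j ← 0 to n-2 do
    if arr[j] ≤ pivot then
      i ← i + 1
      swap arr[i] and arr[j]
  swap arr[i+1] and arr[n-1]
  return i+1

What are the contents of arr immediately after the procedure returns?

[13, 5, 15, 2, 12, 8, 10, 16, 17, 20, 21]

pivot = arr[10] = 16; i = -1
j=0: arr[0]=17 > 16 → no swap
j=1: arr[1]=13 ≤ 16 → i=0, swap arr[0],arr[1] → [13, 17, 5, 21, 15, 2, 12, 8, 10, 20, 16]
j=2: arr[2]=5 ≤ 16 → i=1, swap arr[1],arr[2] → [13, 5, 17, 21, 15, 2, 12, 8, 10, 20, 16]
j=3: arr[3]=21 > 16 → no swap
j=4: arr[4]=15 ≤ 16 → i=2, swap arr[2],arr[4] → [13, 5, 15, 21, 17, 2, 12, 8, 10, 20, 16]
j=5: arr[5]=2 ≤ 16 → i=3, swap arr[3],arr[5] → [13, 5, 15, 2, 17, 21, 12, 8, 10, 20, 16]
j=6: arr[6]=12 ≤ 16 → i=4, swap arr[4],arr[6] → [13, 5, 15, 2, 12, 21, 17, 8, 10, 20, 16]
j=7: arr[7]=8 ≤ 16 → i=5, swap arr[5],arr[7] → [13, 5, 15, 2, 12, 8, 17, 21, 10, 20, 16]
j=8: arr[8]=10 ≤ 16 → i=6, swap arr[6],arr[8] → [13, 5, 15, 2, 12, 8, 10, 21, 17, 20, 16]
j=9: arr[9]=20 > 16 → no swap
final swap arr[7],arr[10] → [13, 5, 15, 2, 12, 8, 10, 16, 17, 20, 21]; return 7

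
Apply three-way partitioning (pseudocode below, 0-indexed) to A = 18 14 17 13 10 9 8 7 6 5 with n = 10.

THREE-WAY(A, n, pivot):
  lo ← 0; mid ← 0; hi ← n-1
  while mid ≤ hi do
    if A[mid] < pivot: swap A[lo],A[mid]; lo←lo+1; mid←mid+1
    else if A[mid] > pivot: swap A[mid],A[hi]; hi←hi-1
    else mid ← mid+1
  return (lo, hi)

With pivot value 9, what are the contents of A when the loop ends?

5 6 7 8 9 10 13 17 14 18

pivot = 9; lo=0, mid=0, hi=9
A[mid]=18>9: swap A[0],A[9]; hi=8 → 5 14 17 13 10 9 8 7 6 18
A[mid]=5<9: swap A[0],A[0]; lo=1,mid=1 → 5 14 17 13 10 9 8 7 6 18
A[mid]=14>9: swap A[1],A[8]; hi=7 → 5 6 17 13 10 9 8 7 14 18
A[mid]=6<9: swap A[1],A[1]; lo=2,mid=2 → 5 6 17 13 10 9 8 7 14 18
A[mid]=17>9: swap A[2],A[7]; hi=6 → 5 6 7 13 10 9 8 17 14 18
A[mid]=7<9: swap A[2],A[2]; lo=3,mid=3 → 5 6 7 13 10 9 8 17 14 18
A[mid]=13>9: swap A[3],A[6]; hi=5 → 5 6 7 8 10 9 13 17 14 18
A[mid]=8<9: swap A[3],A[3]; lo=4,mid=4 → 5 6 7 8 10 9 13 17 14 18
A[mid]=10>9: swap A[4],A[5]; hi=4 → 5 6 7 8 9 10 13 17 14 18
A[mid]=9=9: mid=5
end: lo=4, hi=4; A = 5 6 7 8 9 10 13 17 14 18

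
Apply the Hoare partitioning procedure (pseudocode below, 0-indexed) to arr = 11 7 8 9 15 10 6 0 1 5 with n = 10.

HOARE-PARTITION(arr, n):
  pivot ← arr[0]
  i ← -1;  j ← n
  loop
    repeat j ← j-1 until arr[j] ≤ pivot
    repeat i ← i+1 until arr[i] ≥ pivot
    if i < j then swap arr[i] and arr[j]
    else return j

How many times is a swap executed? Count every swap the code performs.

2

pivot = arr[0] = 11; i = -1, j = 10
j→9 (arr[9]=5≤11), i→0 (arr[0]=11≥11); i<j, swap → 5 7 8 9 15 10 6 0 1 11
j→8 (arr[8]=1≤11), i→4 (arr[4]=15≥11); i<j, swap → 5 7 8 9 1 10 6 0 15 11
j→7, i→8; i≥j, return j=7. arr = 5 7 8 9 1 10 6 0 15 11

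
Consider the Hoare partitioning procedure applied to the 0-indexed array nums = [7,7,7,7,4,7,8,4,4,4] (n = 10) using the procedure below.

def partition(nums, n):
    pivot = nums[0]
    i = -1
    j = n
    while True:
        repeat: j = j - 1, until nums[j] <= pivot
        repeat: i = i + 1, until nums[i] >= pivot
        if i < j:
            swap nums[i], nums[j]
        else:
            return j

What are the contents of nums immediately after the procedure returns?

pivot = nums[0] = 7; i = -1, j = 10
j→9 (nums[9]=4≤7), i→0 (nums[0]=7≥7); i<j, swap → [4,7,7,7,4,7,8,4,4,7]
j→8 (nums[8]=4≤7), i→1 (nums[1]=7≥7); i<j, swap → [4,4,7,7,4,7,8,4,7,7]
j→7 (nums[7]=4≤7), i→2 (nums[2]=7≥7); i<j, swap → [4,4,4,7,4,7,8,7,7,7]
j→5 (nums[5]=7≤7), i→3 (nums[3]=7≥7); i<j, swap → [4,4,4,7,4,7,8,7,7,7]
j→4, i→5; i≥j, return j=4. nums = [4,4,4,7,4,7,8,7,7,7]

[4,4,4,7,4,7,8,7,7,7]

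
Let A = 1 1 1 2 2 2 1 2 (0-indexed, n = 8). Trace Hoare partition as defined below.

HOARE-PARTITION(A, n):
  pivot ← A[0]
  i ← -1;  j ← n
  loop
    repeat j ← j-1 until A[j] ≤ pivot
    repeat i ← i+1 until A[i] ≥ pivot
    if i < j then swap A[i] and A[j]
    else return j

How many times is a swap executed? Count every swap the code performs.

2

pivot = A[0] = 1; i = -1, j = 8
j→6 (A[6]=1≤1), i→0 (A[0]=1≥1); i<j, swap → 1 1 1 2 2 2 1 2
j→2 (A[2]=1≤1), i→1 (A[1]=1≥1); i<j, swap → 1 1 1 2 2 2 1 2
j→1, i→2; i≥j, return j=1. A = 1 1 1 2 2 2 1 2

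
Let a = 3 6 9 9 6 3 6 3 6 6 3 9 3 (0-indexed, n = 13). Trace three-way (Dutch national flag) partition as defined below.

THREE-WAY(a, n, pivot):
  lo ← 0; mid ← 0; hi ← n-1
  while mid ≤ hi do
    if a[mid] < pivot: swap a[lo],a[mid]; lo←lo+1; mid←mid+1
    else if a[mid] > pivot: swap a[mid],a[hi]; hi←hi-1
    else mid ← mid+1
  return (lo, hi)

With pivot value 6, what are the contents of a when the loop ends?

pivot = 6; lo=0, mid=0, hi=12
a[mid]=3<6: swap a[0],a[0]; lo=1,mid=1 → 3 6 9 9 6 3 6 3 6 6 3 9 3
a[mid]=6=6: mid=2
a[mid]=9>6: swap a[2],a[12]; hi=11 → 3 6 3 9 6 3 6 3 6 6 3 9 9
a[mid]=3<6: swap a[1],a[2]; lo=2,mid=3 → 3 3 6 9 6 3 6 3 6 6 3 9 9
a[mid]=9>6: swap a[3],a[11]; hi=10 → 3 3 6 9 6 3 6 3 6 6 3 9 9
a[mid]=9>6: swap a[3],a[10]; hi=9 → 3 3 6 3 6 3 6 3 6 6 9 9 9
a[mid]=3<6: swap a[2],a[3]; lo=3,mid=4 → 3 3 3 6 6 3 6 3 6 6 9 9 9
a[mid]=6=6: mid=5
a[mid]=3<6: swap a[3],a[5]; lo=4,mid=6 → 3 3 3 3 6 6 6 3 6 6 9 9 9
a[mid]=6=6: mid=7
a[mid]=3<6: swap a[4],a[7]; lo=5,mid=8 → 3 3 3 3 3 6 6 6 6 6 9 9 9
a[mid]=6=6: mid=9
a[mid]=6=6: mid=10
end: lo=5, hi=9; a = 3 3 3 3 3 6 6 6 6 6 9 9 9

3 3 3 3 3 6 6 6 6 6 9 9 9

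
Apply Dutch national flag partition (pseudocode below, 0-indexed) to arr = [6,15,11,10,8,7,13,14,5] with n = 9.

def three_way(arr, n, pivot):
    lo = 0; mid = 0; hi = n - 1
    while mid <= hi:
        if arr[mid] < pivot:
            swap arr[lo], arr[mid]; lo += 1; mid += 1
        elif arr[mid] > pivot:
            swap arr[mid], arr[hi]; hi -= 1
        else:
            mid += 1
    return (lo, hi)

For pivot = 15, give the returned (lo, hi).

pivot = 15; lo=0, mid=0, hi=8
arr[mid]=6<15: swap arr[0],arr[0]; lo=1,mid=1 → [6,15,11,10,8,7,13,14,5]
arr[mid]=15=15: mid=2
arr[mid]=11<15: swap arr[1],arr[2]; lo=2,mid=3 → [6,11,15,10,8,7,13,14,5]
arr[mid]=10<15: swap arr[2],arr[3]; lo=3,mid=4 → [6,11,10,15,8,7,13,14,5]
arr[mid]=8<15: swap arr[3],arr[4]; lo=4,mid=5 → [6,11,10,8,15,7,13,14,5]
arr[mid]=7<15: swap arr[4],arr[5]; lo=5,mid=6 → [6,11,10,8,7,15,13,14,5]
arr[mid]=13<15: swap arr[5],arr[6]; lo=6,mid=7 → [6,11,10,8,7,13,15,14,5]
arr[mid]=14<15: swap arr[6],arr[7]; lo=7,mid=8 → [6,11,10,8,7,13,14,15,5]
arr[mid]=5<15: swap arr[7],arr[8]; lo=8,mid=9 → [6,11,10,8,7,13,14,5,15]
end: lo=8, hi=8; arr = [6,11,10,8,7,13,14,5,15]

(8, 8)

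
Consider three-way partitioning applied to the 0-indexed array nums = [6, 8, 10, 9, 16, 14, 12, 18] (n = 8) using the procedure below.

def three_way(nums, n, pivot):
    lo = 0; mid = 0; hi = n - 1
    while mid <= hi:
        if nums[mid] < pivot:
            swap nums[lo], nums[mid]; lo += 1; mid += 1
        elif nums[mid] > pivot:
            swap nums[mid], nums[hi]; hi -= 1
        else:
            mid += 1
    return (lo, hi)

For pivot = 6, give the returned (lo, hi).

(0, 0)

pivot = 6; lo=0, mid=0, hi=7
nums[mid]=6=6: mid=1
nums[mid]=8>6: swap nums[1],nums[7]; hi=6 → [6, 18, 10, 9, 16, 14, 12, 8]
nums[mid]=18>6: swap nums[1],nums[6]; hi=5 → [6, 12, 10, 9, 16, 14, 18, 8]
nums[mid]=12>6: swap nums[1],nums[5]; hi=4 → [6, 14, 10, 9, 16, 12, 18, 8]
nums[mid]=14>6: swap nums[1],nums[4]; hi=3 → [6, 16, 10, 9, 14, 12, 18, 8]
nums[mid]=16>6: swap nums[1],nums[3]; hi=2 → [6, 9, 10, 16, 14, 12, 18, 8]
nums[mid]=9>6: swap nums[1],nums[2]; hi=1 → [6, 10, 9, 16, 14, 12, 18, 8]
nums[mid]=10>6: swap nums[1],nums[1]; hi=0 → [6, 10, 9, 16, 14, 12, 18, 8]
end: lo=0, hi=0; nums = [6, 10, 9, 16, 14, 12, 18, 8]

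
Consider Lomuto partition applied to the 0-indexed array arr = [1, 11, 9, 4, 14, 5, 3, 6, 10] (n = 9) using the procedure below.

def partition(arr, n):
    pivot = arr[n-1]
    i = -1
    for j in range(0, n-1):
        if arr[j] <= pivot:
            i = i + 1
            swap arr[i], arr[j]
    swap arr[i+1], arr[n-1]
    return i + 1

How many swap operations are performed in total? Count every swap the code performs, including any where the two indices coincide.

pivot = arr[8] = 10; i = -1
j=0: arr[0]=1 ≤ 10 → i=0, swap arr[0],arr[0] (no change) → [1, 11, 9, 4, 14, 5, 3, 6, 10]
j=1: arr[1]=11 > 10 → no swap
j=2: arr[2]=9 ≤ 10 → i=1, swap arr[1],arr[2] → [1, 9, 11, 4, 14, 5, 3, 6, 10]
j=3: arr[3]=4 ≤ 10 → i=2, swap arr[2],arr[3] → [1, 9, 4, 11, 14, 5, 3, 6, 10]
j=4: arr[4]=14 > 10 → no swap
j=5: arr[5]=5 ≤ 10 → i=3, swap arr[3],arr[5] → [1, 9, 4, 5, 14, 11, 3, 6, 10]
j=6: arr[6]=3 ≤ 10 → i=4, swap arr[4],arr[6] → [1, 9, 4, 5, 3, 11, 14, 6, 10]
j=7: arr[7]=6 ≤ 10 → i=5, swap arr[5],arr[7] → [1, 9, 4, 5, 3, 6, 14, 11, 10]
final swap arr[6],arr[8] → [1, 9, 4, 5, 3, 6, 10, 11, 14]; return 6

7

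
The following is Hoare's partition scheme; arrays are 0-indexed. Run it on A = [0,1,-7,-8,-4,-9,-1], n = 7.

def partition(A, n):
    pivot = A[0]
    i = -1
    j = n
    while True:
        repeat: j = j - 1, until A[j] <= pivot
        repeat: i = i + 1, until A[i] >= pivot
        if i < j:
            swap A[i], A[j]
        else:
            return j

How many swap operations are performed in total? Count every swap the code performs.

2

pivot=0
j stops at 6 (-1), i stops at 0 (0); swap ⇒ [-1,1,-7,-8,-4,-9,0]
j stops at 5 (-9), i stops at 1 (1); swap ⇒ [-1,-9,-7,-8,-4,1,0]
j stops at 4, i stops at 5; i≥j ⇒ return 4. A=[-1,-9,-7,-8,-4,1,0]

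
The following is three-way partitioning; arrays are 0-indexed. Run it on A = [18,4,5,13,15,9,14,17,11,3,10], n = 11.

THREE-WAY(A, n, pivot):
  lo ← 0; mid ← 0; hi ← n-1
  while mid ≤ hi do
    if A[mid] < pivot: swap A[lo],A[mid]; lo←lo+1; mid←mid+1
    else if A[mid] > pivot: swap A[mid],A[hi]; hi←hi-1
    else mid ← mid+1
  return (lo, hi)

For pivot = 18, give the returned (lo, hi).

(10, 10)

pivot = 18; lo=0, mid=0, hi=10
A[mid]=18=18: mid=1
A[mid]=4<18: swap A[0],A[1]; lo=1,mid=2 → [4,18,5,13,15,9,14,17,11,3,10]
A[mid]=5<18: swap A[1],A[2]; lo=2,mid=3 → [4,5,18,13,15,9,14,17,11,3,10]
A[mid]=13<18: swap A[2],A[3]; lo=3,mid=4 → [4,5,13,18,15,9,14,17,11,3,10]
A[mid]=15<18: swap A[3],A[4]; lo=4,mid=5 → [4,5,13,15,18,9,14,17,11,3,10]
A[mid]=9<18: swap A[4],A[5]; lo=5,mid=6 → [4,5,13,15,9,18,14,17,11,3,10]
A[mid]=14<18: swap A[5],A[6]; lo=6,mid=7 → [4,5,13,15,9,14,18,17,11,3,10]
A[mid]=17<18: swap A[6],A[7]; lo=7,mid=8 → [4,5,13,15,9,14,17,18,11,3,10]
A[mid]=11<18: swap A[7],A[8]; lo=8,mid=9 → [4,5,13,15,9,14,17,11,18,3,10]
A[mid]=3<18: swap A[8],A[9]; lo=9,mid=10 → [4,5,13,15,9,14,17,11,3,18,10]
A[mid]=10<18: swap A[9],A[10]; lo=10,mid=11 → [4,5,13,15,9,14,17,11,3,10,18]
end: lo=10, hi=10; A = [4,5,13,15,9,14,17,11,3,10,18]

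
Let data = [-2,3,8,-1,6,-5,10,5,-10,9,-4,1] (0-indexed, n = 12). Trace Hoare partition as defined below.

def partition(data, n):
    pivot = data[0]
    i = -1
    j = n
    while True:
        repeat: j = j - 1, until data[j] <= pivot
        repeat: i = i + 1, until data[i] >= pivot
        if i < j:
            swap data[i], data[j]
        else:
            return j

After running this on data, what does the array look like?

[-4,-10,-5,-1,6,8,10,5,3,9,-2,1]

pivot=-2
j stops at 10 (-4), i stops at 0 (-2); swap ⇒ [-4,3,8,-1,6,-5,10,5,-10,9,-2,1]
j stops at 8 (-10), i stops at 1 (3); swap ⇒ [-4,-10,8,-1,6,-5,10,5,3,9,-2,1]
j stops at 5 (-5), i stops at 2 (8); swap ⇒ [-4,-10,-5,-1,6,8,10,5,3,9,-2,1]
j stops at 2, i stops at 3; i≥j ⇒ return 2. data=[-4,-10,-5,-1,6,8,10,5,3,9,-2,1]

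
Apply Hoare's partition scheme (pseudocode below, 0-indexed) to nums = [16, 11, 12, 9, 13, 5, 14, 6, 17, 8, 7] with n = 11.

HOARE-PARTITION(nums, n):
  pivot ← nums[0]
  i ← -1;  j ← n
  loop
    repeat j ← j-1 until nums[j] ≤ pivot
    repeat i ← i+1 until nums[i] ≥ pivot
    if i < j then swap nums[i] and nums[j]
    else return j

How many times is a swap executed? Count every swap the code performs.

2

pivot=16
j stops at 10 (7), i stops at 0 (16); swap ⇒ [7, 11, 12, 9, 13, 5, 14, 6, 17, 8, 16]
j stops at 9 (8), i stops at 8 (17); swap ⇒ [7, 11, 12, 9, 13, 5, 14, 6, 8, 17, 16]
j stops at 8, i stops at 9; i≥j ⇒ return 8. nums=[7, 11, 12, 9, 13, 5, 14, 6, 8, 17, 16]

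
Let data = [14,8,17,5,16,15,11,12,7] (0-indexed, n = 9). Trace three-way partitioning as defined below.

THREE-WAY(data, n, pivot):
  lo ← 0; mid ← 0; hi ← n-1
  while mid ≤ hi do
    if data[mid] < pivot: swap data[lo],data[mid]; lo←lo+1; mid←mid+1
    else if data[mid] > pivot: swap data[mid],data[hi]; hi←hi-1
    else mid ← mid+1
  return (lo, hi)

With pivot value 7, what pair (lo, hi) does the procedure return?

(1, 1)

lo=0 mid=0 hi=8
14>7: swap(0,8), hi=7 ⇒ [7,8,17,5,16,15,11,12,14]
7=7: mid=1
8>7: swap(1,7), hi=6 ⇒ [7,12,17,5,16,15,11,8,14]
12>7: swap(1,6), hi=5 ⇒ [7,11,17,5,16,15,12,8,14]
11>7: swap(1,5), hi=4 ⇒ [7,15,17,5,16,11,12,8,14]
15>7: swap(1,4), hi=3 ⇒ [7,16,17,5,15,11,12,8,14]
16>7: swap(1,3), hi=2 ⇒ [7,5,17,16,15,11,12,8,14]
5<7: swap(0,1), lo=1 mid=2 ⇒ [5,7,17,16,15,11,12,8,14]
17>7: swap(2,2), hi=1 ⇒ [5,7,17,16,15,11,12,8,14]
done. lo=1 hi=1; data=[5,7,17,16,15,11,12,8,14]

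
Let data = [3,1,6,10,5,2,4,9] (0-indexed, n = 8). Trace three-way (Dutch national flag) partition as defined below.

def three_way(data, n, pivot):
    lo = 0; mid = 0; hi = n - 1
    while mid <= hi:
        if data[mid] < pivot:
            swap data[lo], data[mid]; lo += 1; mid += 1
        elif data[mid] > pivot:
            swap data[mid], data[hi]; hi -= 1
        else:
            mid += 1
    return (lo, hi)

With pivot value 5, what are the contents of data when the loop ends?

pivot = 5; lo=0, mid=0, hi=7
data[mid]=3<5: swap data[0],data[0]; lo=1,mid=1 → [3,1,6,10,5,2,4,9]
data[mid]=1<5: swap data[1],data[1]; lo=2,mid=2 → [3,1,6,10,5,2,4,9]
data[mid]=6>5: swap data[2],data[7]; hi=6 → [3,1,9,10,5,2,4,6]
data[mid]=9>5: swap data[2],data[6]; hi=5 → [3,1,4,10,5,2,9,6]
data[mid]=4<5: swap data[2],data[2]; lo=3,mid=3 → [3,1,4,10,5,2,9,6]
data[mid]=10>5: swap data[3],data[5]; hi=4 → [3,1,4,2,5,10,9,6]
data[mid]=2<5: swap data[3],data[3]; lo=4,mid=4 → [3,1,4,2,5,10,9,6]
data[mid]=5=5: mid=5
end: lo=4, hi=4; data = [3,1,4,2,5,10,9,6]

[3,1,4,2,5,10,9,6]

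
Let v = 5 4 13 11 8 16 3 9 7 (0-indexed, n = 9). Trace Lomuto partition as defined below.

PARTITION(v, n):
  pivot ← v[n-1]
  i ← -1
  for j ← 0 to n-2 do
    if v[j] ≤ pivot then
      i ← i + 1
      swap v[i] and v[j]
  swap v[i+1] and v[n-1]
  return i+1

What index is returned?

pivot = v[8] = 7; i = -1
j=0: v[0]=5 ≤ 7 → i=0, swap v[0],v[0] (no change) → 5 4 13 11 8 16 3 9 7
j=1: v[1]=4 ≤ 7 → i=1, swap v[1],v[1] (no change) → 5 4 13 11 8 16 3 9 7
j=2: v[2]=13 > 7 → no swap
j=3: v[3]=11 > 7 → no swap
j=4: v[4]=8 > 7 → no swap
j=5: v[5]=16 > 7 → no swap
j=6: v[6]=3 ≤ 7 → i=2, swap v[2],v[6] → 5 4 3 11 8 16 13 9 7
j=7: v[7]=9 > 7 → no swap
final swap v[3],v[8] → 5 4 3 7 8 16 13 9 11; return 3

3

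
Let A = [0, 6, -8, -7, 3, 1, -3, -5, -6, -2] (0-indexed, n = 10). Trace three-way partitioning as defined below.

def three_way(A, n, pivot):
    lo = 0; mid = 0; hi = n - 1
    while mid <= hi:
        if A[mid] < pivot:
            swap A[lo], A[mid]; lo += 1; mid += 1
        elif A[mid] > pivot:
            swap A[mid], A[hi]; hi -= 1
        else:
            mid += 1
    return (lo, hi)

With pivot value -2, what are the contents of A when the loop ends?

pivot = -2; lo=0, mid=0, hi=9
A[mid]=0>-2: swap A[0],A[9]; hi=8 → [-2, 6, -8, -7, 3, 1, -3, -5, -6, 0]
A[mid]=-2=-2: mid=1
A[mid]=6>-2: swap A[1],A[8]; hi=7 → [-2, -6, -8, -7, 3, 1, -3, -5, 6, 0]
A[mid]=-6<-2: swap A[0],A[1]; lo=1,mid=2 → [-6, -2, -8, -7, 3, 1, -3, -5, 6, 0]
A[mid]=-8<-2: swap A[1],A[2]; lo=2,mid=3 → [-6, -8, -2, -7, 3, 1, -3, -5, 6, 0]
A[mid]=-7<-2: swap A[2],A[3]; lo=3,mid=4 → [-6, -8, -7, -2, 3, 1, -3, -5, 6, 0]
A[mid]=3>-2: swap A[4],A[7]; hi=6 → [-6, -8, -7, -2, -5, 1, -3, 3, 6, 0]
A[mid]=-5<-2: swap A[3],A[4]; lo=4,mid=5 → [-6, -8, -7, -5, -2, 1, -3, 3, 6, 0]
A[mid]=1>-2: swap A[5],A[6]; hi=5 → [-6, -8, -7, -5, -2, -3, 1, 3, 6, 0]
A[mid]=-3<-2: swap A[4],A[5]; lo=5,mid=6 → [-6, -8, -7, -5, -3, -2, 1, 3, 6, 0]
end: lo=5, hi=5; A = [-6, -8, -7, -5, -3, -2, 1, 3, 6, 0]

[-6, -8, -7, -5, -3, -2, 1, 3, 6, 0]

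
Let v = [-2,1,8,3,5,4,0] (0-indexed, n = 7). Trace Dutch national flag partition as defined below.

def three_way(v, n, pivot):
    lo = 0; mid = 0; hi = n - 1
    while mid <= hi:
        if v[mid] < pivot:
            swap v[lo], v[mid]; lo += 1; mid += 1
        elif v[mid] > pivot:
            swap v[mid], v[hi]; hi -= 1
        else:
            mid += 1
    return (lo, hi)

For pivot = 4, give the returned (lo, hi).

lo=0 mid=0 hi=6
-2<4: swap(0,0), lo=1 mid=1 ⇒ [-2,1,8,3,5,4,0]
1<4: swap(1,1), lo=2 mid=2 ⇒ [-2,1,8,3,5,4,0]
8>4: swap(2,6), hi=5 ⇒ [-2,1,0,3,5,4,8]
0<4: swap(2,2), lo=3 mid=3 ⇒ [-2,1,0,3,5,4,8]
3<4: swap(3,3), lo=4 mid=4 ⇒ [-2,1,0,3,5,4,8]
5>4: swap(4,5), hi=4 ⇒ [-2,1,0,3,4,5,8]
4=4: mid=5
done. lo=4 hi=4; v=[-2,1,0,3,4,5,8]

(4, 4)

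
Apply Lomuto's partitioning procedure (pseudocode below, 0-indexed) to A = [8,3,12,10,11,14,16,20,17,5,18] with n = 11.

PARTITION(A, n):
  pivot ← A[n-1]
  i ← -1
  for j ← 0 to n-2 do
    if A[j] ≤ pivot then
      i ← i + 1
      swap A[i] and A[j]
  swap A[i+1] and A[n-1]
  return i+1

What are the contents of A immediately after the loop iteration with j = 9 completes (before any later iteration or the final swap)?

pivot = A[10] = 18; i = -1
j=0: A[0]=8 ≤ 18 → i=0, swap A[0],A[0] (no change) → [8,3,12,10,11,14,16,20,17,5,18]
j=1: A[1]=3 ≤ 18 → i=1, swap A[1],A[1] (no change) → [8,3,12,10,11,14,16,20,17,5,18]
j=2: A[2]=12 ≤ 18 → i=2, swap A[2],A[2] (no change) → [8,3,12,10,11,14,16,20,17,5,18]
j=3: A[3]=10 ≤ 18 → i=3, swap A[3],A[3] (no change) → [8,3,12,10,11,14,16,20,17,5,18]
j=4: A[4]=11 ≤ 18 → i=4, swap A[4],A[4] (no change) → [8,3,12,10,11,14,16,20,17,5,18]
j=5: A[5]=14 ≤ 18 → i=5, swap A[5],A[5] (no change) → [8,3,12,10,11,14,16,20,17,5,18]
j=6: A[6]=16 ≤ 18 → i=6, swap A[6],A[6] (no change) → [8,3,12,10,11,14,16,20,17,5,18]
j=7: A[7]=20 > 18 → no swap
j=8: A[8]=17 ≤ 18 → i=7, swap A[7],A[8] → [8,3,12,10,11,14,16,17,20,5,18]
j=9: A[9]=5 ≤ 18 → i=8, swap A[8],A[9] → [8,3,12,10,11,14,16,17,5,20,18]
(after j=9) A = [8,3,12,10,11,14,16,17,5,20,18]

[8,3,12,10,11,14,16,17,5,20,18]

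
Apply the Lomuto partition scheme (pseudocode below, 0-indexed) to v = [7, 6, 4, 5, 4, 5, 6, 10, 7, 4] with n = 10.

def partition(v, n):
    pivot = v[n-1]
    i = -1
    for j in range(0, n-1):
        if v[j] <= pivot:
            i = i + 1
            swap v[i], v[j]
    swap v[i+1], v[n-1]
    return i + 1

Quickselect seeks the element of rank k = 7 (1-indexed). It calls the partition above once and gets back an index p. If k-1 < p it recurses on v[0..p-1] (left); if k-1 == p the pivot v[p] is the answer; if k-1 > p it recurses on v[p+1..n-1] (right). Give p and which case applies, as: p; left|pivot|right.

2; right

pivot = v[9] = 4; i = -1
j=0: v[0]=7 > 4 → no swap
j=1: v[1]=6 > 4 → no swap
j=2: v[2]=4 ≤ 4 → i=0, swap v[0],v[2] → [4, 6, 7, 5, 4, 5, 6, 10, 7, 4]
j=3: v[3]=5 > 4 → no swap
j=4: v[4]=4 ≤ 4 → i=1, swap v[1],v[4] → [4, 4, 7, 5, 6, 5, 6, 10, 7, 4]
j=5: v[5]=5 > 4 → no swap
j=6: v[6]=6 > 4 → no swap
j=7: v[7]=10 > 4 → no swap
j=8: v[8]=7 > 4 → no swap
final swap v[2],v[9] → [4, 4, 4, 5, 6, 5, 6, 10, 7, 7]; return 2
p = 2; k-1 = 6 > 2 ⇒ right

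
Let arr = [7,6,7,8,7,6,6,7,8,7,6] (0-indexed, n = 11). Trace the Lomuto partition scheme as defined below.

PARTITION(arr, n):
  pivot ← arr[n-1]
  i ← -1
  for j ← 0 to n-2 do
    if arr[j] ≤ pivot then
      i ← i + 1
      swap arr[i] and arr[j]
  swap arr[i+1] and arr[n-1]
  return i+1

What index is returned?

pivot=6, i=-1
j=0: 7>6, skip
j=1: 6≤6, i=0, swap(0,1) ⇒ [6,7,7,8,7,6,6,7,8,7,6]
j=2: 7>6, skip
j=3: 8>6, skip
j=4: 7>6, skip
j=5: 6≤6, i=1, swap(1,5) ⇒ [6,6,7,8,7,7,6,7,8,7,6]
j=6: 6≤6, i=2, swap(2,6) ⇒ [6,6,6,8,7,7,7,7,8,7,6]
j=7: 7>6, skip
j=8: 8>6, skip
j=9: 7>6, skip
swap(3,10) ⇒ [6,6,6,6,7,7,7,7,8,7,8]; return 3

3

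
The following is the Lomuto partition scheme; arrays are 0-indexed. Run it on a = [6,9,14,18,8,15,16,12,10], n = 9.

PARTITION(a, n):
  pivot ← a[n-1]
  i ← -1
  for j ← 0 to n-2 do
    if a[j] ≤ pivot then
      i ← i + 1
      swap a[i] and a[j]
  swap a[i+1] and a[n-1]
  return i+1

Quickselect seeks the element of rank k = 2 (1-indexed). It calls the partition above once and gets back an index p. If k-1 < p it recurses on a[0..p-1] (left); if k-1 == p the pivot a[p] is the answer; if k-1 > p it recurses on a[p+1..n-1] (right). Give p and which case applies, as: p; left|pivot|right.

pivot=10, i=-1
j=0: 6≤10, i=0, swap(0,0) ⇒ [6,9,14,18,8,15,16,12,10]
j=1: 9≤10, i=1, swap(1,1) ⇒ [6,9,14,18,8,15,16,12,10]
j=2: 14>10, skip
j=3: 18>10, skip
j=4: 8≤10, i=2, swap(2,4) ⇒ [6,9,8,18,14,15,16,12,10]
j=5: 15>10, skip
j=6: 16>10, skip
j=7: 12>10, skip
swap(3,8) ⇒ [6,9,8,10,14,15,16,12,18]; return 3
p = 3; k-1 = 1 < 3 ⇒ left

3; left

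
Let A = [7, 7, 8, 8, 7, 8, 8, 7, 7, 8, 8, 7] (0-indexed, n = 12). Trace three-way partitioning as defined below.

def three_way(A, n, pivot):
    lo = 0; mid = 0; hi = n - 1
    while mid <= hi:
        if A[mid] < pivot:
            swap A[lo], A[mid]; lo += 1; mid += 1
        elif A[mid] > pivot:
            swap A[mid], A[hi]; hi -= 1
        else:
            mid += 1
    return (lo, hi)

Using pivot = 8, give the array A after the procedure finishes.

[7, 7, 7, 7, 7, 7, 8, 8, 8, 8, 8, 8]

pivot = 8; lo=0, mid=0, hi=11
A[mid]=7<8: swap A[0],A[0]; lo=1,mid=1 → [7, 7, 8, 8, 7, 8, 8, 7, 7, 8, 8, 7]
A[mid]=7<8: swap A[1],A[1]; lo=2,mid=2 → [7, 7, 8, 8, 7, 8, 8, 7, 7, 8, 8, 7]
A[mid]=8=8: mid=3
A[mid]=8=8: mid=4
A[mid]=7<8: swap A[2],A[4]; lo=3,mid=5 → [7, 7, 7, 8, 8, 8, 8, 7, 7, 8, 8, 7]
A[mid]=8=8: mid=6
A[mid]=8=8: mid=7
A[mid]=7<8: swap A[3],A[7]; lo=4,mid=8 → [7, 7, 7, 7, 8, 8, 8, 8, 7, 8, 8, 7]
A[mid]=7<8: swap A[4],A[8]; lo=5,mid=9 → [7, 7, 7, 7, 7, 8, 8, 8, 8, 8, 8, 7]
A[mid]=8=8: mid=10
A[mid]=8=8: mid=11
A[mid]=7<8: swap A[5],A[11]; lo=6,mid=12 → [7, 7, 7, 7, 7, 7, 8, 8, 8, 8, 8, 8]
end: lo=6, hi=11; A = [7, 7, 7, 7, 7, 7, 8, 8, 8, 8, 8, 8]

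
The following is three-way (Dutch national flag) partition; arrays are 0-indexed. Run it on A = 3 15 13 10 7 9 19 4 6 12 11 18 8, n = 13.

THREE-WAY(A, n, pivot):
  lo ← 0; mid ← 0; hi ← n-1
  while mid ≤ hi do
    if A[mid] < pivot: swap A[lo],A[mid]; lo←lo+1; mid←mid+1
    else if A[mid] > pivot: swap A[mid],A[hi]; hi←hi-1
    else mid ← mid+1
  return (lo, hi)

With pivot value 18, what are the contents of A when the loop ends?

pivot = 18; lo=0, mid=0, hi=12
A[mid]=3<18: swap A[0],A[0]; lo=1,mid=1 → 3 15 13 10 7 9 19 4 6 12 11 18 8
A[mid]=15<18: swap A[1],A[1]; lo=2,mid=2 → 3 15 13 10 7 9 19 4 6 12 11 18 8
A[mid]=13<18: swap A[2],A[2]; lo=3,mid=3 → 3 15 13 10 7 9 19 4 6 12 11 18 8
A[mid]=10<18: swap A[3],A[3]; lo=4,mid=4 → 3 15 13 10 7 9 19 4 6 12 11 18 8
A[mid]=7<18: swap A[4],A[4]; lo=5,mid=5 → 3 15 13 10 7 9 19 4 6 12 11 18 8
A[mid]=9<18: swap A[5],A[5]; lo=6,mid=6 → 3 15 13 10 7 9 19 4 6 12 11 18 8
A[mid]=19>18: swap A[6],A[12]; hi=11 → 3 15 13 10 7 9 8 4 6 12 11 18 19
A[mid]=8<18: swap A[6],A[6]; lo=7,mid=7 → 3 15 13 10 7 9 8 4 6 12 11 18 19
A[mid]=4<18: swap A[7],A[7]; lo=8,mid=8 → 3 15 13 10 7 9 8 4 6 12 11 18 19
A[mid]=6<18: swap A[8],A[8]; lo=9,mid=9 → 3 15 13 10 7 9 8 4 6 12 11 18 19
A[mid]=12<18: swap A[9],A[9]; lo=10,mid=10 → 3 15 13 10 7 9 8 4 6 12 11 18 19
A[mid]=11<18: swap A[10],A[10]; lo=11,mid=11 → 3 15 13 10 7 9 8 4 6 12 11 18 19
A[mid]=18=18: mid=12
end: lo=11, hi=11; A = 3 15 13 10 7 9 8 4 6 12 11 18 19

3 15 13 10 7 9 8 4 6 12 11 18 19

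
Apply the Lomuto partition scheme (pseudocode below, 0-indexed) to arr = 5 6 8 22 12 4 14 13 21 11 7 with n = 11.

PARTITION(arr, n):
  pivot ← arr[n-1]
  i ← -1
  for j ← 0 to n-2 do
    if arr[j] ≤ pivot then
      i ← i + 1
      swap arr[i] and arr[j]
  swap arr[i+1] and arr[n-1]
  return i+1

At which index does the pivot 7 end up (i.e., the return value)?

3

pivot=7, i=-1
j=0: 5≤7, i=0, swap(0,0) ⇒ 5 6 8 22 12 4 14 13 21 11 7
j=1: 6≤7, i=1, swap(1,1) ⇒ 5 6 8 22 12 4 14 13 21 11 7
j=2: 8>7, skip
j=3: 22>7, skip
j=4: 12>7, skip
j=5: 4≤7, i=2, swap(2,5) ⇒ 5 6 4 22 12 8 14 13 21 11 7
j=6: 14>7, skip
j=7: 13>7, skip
j=8: 21>7, skip
j=9: 11>7, skip
swap(3,10) ⇒ 5 6 4 7 12 8 14 13 21 11 22; return 3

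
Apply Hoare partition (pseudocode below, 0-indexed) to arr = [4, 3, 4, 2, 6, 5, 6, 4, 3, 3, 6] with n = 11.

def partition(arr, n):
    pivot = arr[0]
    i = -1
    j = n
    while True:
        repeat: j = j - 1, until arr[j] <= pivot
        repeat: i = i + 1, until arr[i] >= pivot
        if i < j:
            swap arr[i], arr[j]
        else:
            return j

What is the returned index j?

4

pivot = arr[0] = 4; i = -1, j = 11
j→9 (arr[9]=3≤4), i→0 (arr[0]=4≥4); i<j, swap → [3, 3, 4, 2, 6, 5, 6, 4, 3, 4, 6]
j→8 (arr[8]=3≤4), i→2 (arr[2]=4≥4); i<j, swap → [3, 3, 3, 2, 6, 5, 6, 4, 4, 4, 6]
j→7 (arr[7]=4≤4), i→4 (arr[4]=6≥4); i<j, swap → [3, 3, 3, 2, 4, 5, 6, 6, 4, 4, 6]
j→4, i→5; i≥j, return j=4. arr = [3, 3, 3, 2, 4, 5, 6, 6, 4, 4, 6]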